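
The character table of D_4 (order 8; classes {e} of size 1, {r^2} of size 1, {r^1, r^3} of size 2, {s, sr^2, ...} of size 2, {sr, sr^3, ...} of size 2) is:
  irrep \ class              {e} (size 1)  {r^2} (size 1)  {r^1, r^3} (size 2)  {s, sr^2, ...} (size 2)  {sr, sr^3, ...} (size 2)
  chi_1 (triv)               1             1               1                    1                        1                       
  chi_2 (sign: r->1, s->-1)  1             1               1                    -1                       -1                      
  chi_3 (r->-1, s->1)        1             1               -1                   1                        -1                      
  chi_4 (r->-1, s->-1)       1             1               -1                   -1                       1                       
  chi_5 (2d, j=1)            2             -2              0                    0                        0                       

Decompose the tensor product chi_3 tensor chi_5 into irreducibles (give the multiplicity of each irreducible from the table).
chi_3 tensor chi_5 = chi_5 (all other irreducibles have multiplicity 0).

Solution. The character of a tensor product is the pointwise product (chi_3 * chi_5)(C) = chi_3(C) * chi_5(C):
  {e}: (1)*(2), {r^2}: (1)*(-2), {r^1, r^3}: (-1)*(0), {s, sr^2, ...}: (1)*(0), {sr, sr^3, ...}: (-1)*(0)
so (chi_3 * chi_5) takes values
  {e} -> 2, {r^2} -> -2, {r^1, r^3} -> 0, {s, sr^2, ...} -> 0, {sr, sr^3, ...} -> 0.
Now take the inner product of this character with each irreducible chi from the table, <chi_3*chi_5, chi> = (1/8) sum_C |C| (chi_3*chi_5)(C) conj(chi(C)):
  <chi_3*chi_5, chi_1> = (1/8)[1*(2)*conj(1) + 1*(-2)*conj(1) + 2*(0)*conj(1) + 2*(0)*conj(1) + 2*(0)*conj(1)]
      = (1/8)[(2) + (-2) + (0) + (0) + (0)] = 0/8 = 0
  <chi_3*chi_5, chi_2> = (1/8)[1*(2)*conj(1) + 1*(-2)*conj(1) + 2*(0)*conj(1) + 2*(0)*conj(-1) + 2*(0)*conj(-1)]
      = (1/8)[(2) + (-2) + (0) + (0) + (0)] = 0/8 = 0
  <chi_3*chi_5, chi_3> = (1/8)[1*(2)*conj(1) + 1*(-2)*conj(1) + 2*(0)*conj(-1) + 2*(0)*conj(1) + 2*(0)*conj(-1)]
      = (1/8)[(2) + (-2) + (0) + (0) + (0)] = 0/8 = 0
  <chi_3*chi_5, chi_4> = (1/8)[1*(2)*conj(1) + 1*(-2)*conj(1) + 2*(0)*conj(-1) + 2*(0)*conj(-1) + 2*(0)*conj(1)]
      = (1/8)[(2) + (-2) + (0) + (0) + (0)] = 0/8 = 0
  <chi_3*chi_5, chi_5> = (1/8)[1*(2)*conj(2) + 1*(-2)*conj(-2) + 2*(0)*conj(0) + 2*(0)*conj(0) + 2*(0)*conj(0)]
      = (1/8)[(4) + (4) + (0) + (0) + (0)] = 8/8 = 1
Hence the multiplicities are chi_5: 1. Dimension check: dim(chi_3)*dim(chi_5) = 1*2 = 2 and sum (mult * dim) = 1*2 = 2.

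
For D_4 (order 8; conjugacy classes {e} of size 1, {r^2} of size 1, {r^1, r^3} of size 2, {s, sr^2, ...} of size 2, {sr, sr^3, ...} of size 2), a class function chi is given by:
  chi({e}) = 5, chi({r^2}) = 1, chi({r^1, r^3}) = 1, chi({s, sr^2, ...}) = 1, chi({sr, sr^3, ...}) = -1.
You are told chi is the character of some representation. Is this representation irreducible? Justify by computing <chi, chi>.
Not irreducible (reducible): <chi, chi> = 4 > 1.

Working: <chi, chi> = (1/|G|) sum_C |C| * |chi(C)|^2 = (1/8)[1*|5|^2 + 1*|1|^2 + 2*|1|^2 + 2*|1|^2 + 2*|-1|^2]
  = (1/8)[(25) + (1) + (2) + (2) + (2)] = 32/8 = 4.
A character is irreducible iff <chi, chi> = 1, so this representation is reducible.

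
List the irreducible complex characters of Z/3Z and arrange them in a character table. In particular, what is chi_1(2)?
Character table of Z/3Z (irreps indexed chi_0,...,chi_2 with chi_k(m) = zeta_3^(k*m), zeta_3 = exp(2*pi*i/3)):
  irrep \ class  {0} (size 1)  {1} (size 1)    {2} (size 1)  
  chi_0          1             1               1             
  chi_1          1             exp(2*I*pi/3)   exp(-2*I*pi/3)
  chi_2          1             exp(-2*I*pi/3)  exp(2*I*pi/3) 

Spot check: chi_1(2) = zeta_3^(1*2) = zeta_3^2 = exp(-2*I*pi/3).

Proof sketch: Z/3Z is abelian, so all 3 irreducible complex representations are 1-dimensional. They are given by chi_k(m) = zeta_3^(k*m) for k = 0,...,2. Row orthogonality: sum_m chi_k(m) conj(chi_l(m)) = 3 * [k = l].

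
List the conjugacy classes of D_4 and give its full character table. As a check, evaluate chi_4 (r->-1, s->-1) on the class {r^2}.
Conjugacy classes: {e} of size 1, {r^2} of size 1, {r^1, r^3} of size 2, {s, sr^2, ...} of size 2, {sr, sr^3, ...} of size 2.
Character table:
  irrep \ class              {e} (size 1)  {r^2} (size 1)  {r^1, r^3} (size 2)  {s, sr^2, ...} (size 2)  {sr, sr^3, ...} (size 2)
  chi_1 (triv)               1             1               1                    1                        1                       
  chi_2 (sign: r->1, s->-1)  1             1               1                    -1                       -1                      
  chi_3 (r->-1, s->1)        1             1               -1                   1                        -1                      
  chi_4 (r->-1, s->-1)       1             1               -1                   -1                       1                       
  chi_5 (2d, j=1)            2             -2              0                    0                        0                       

Spot check: chi_4 (r->-1, s->-1) on {r^2} = 1.

Reasoning: D_4 has order 2*4 = 8 with 5 conjugacy classes, hence 5 irreducibles. Sum of squared dims 1 + 1 + 1 + 1 + 4 = 8 = |G|. Linear characters come from the abelianisation; the 2-dimensional irreps have character r^k -> 2*cos(2*pi*j*k/4), reflections -> 0.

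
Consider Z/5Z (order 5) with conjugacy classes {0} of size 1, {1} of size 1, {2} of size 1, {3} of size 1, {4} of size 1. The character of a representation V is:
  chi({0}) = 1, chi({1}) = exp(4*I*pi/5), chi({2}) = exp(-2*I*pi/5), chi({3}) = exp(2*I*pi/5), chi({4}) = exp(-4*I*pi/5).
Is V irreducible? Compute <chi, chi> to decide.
Irreducible: <chi, chi> = 1.

Details: <chi, chi> = (1/|G|) sum_C |C| * |chi(C)|^2 = (1/5)[1*|1|^2 + 1*|exp(4*I*pi/5)|^2 + 1*|exp(-2*I*pi/5)|^2 + 1*|exp(2*I*pi/5)|^2 + 1*|exp(-4*I*pi/5)|^2]
  = (1/5)[(1) + (1) + (1) + (1) + (1)] = 5/5 = 1.
(Exp terms are combined using exp(i*s)*conj(exp(i*t)) = exp(i*(s-t)), and sums of them are collapsed using the identity that for every m > 1 the m distinct m-th roots of unity sum to 0, e.g. 1 + exp(2*I*pi/3) + exp(-2*I*pi/3) = 0.)
A character is irreducible iff <chi, chi> = 1, so this representation is irreducible.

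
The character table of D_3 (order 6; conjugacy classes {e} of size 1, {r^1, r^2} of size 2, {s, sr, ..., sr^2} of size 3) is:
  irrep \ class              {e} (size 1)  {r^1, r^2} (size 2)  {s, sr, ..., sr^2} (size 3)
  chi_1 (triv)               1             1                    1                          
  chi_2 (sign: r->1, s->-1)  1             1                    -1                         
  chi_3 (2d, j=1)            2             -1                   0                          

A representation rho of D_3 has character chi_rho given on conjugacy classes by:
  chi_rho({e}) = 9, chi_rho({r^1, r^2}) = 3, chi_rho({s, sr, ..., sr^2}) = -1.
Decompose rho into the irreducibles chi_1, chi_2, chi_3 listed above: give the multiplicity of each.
Multiplicities: chi_1: 2, chi_2: 3, chi_3: 2.

Reasoning: Use <chi_rho, chi> = (1/|G|) sum_C |C| * chi_rho(C) * conj(chi(C)) with |G| = 6 for each irreducible chi in the table:
  <chi_rho, chi_1> = (1/6)[1*(9)*conj(1) + 2*(3)*conj(1) + 3*(-1)*conj(1)]
      = (1/6)[(9) + (6) + (-3)] = 12/6 = 2
  <chi_rho, chi_2> = (1/6)[1*(9)*conj(1) + 2*(3)*conj(1) + 3*(-1)*conj(-1)]
      = (1/6)[(9) + (6) + (3)] = 18/6 = 3
  <chi_rho, chi_3> = (1/6)[1*(9)*conj(2) + 2*(3)*conj(-1) + 3*(-1)*conj(0)]
      = (1/6)[(18) + (-6) + (0)] = 12/6 = 2
Dimension check: dim(rho) = sum (mult * dim) = 2*1 + 3*1 + 2*2 = 9 = chi_rho(e) = 9.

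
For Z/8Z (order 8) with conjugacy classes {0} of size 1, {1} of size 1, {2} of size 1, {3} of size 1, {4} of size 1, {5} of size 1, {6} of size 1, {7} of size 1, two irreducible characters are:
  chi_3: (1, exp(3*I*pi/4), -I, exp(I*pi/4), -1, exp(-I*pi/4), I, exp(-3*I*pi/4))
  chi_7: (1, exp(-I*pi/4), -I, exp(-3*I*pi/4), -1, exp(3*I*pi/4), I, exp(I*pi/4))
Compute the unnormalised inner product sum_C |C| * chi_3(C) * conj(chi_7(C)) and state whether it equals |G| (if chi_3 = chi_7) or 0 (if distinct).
Sum = 0; so <chi_3, chi_7> = 0 (distinct irreducibles are orthogonal).

Compute term by term over conjugacy classes (|C| * chi_3(C) * conj(chi_7(C))):
  1*(1)*conj(1) + 1*(exp(3*I*pi/4))*conj(exp(-I*pi/4)) + 1*(-I)*conj(-I) + 1*(exp(I*pi/4))*conj(exp(-3*I*pi/4)) + 1*(-1)*conj(-1) + 1*(exp(-I*pi/4))*conj(exp(3*I*pi/4)) + 1*(I)*conj(I) + 1*(exp(-3*I*pi/4))*conj(exp(I*pi/4))
  = (1) + (-1) + (1) + (-1) + (1) + (-1) + (1) + (-1)
  = 0.
(Exp terms are combined using exp(i*s)*conj(exp(i*t)) = exp(i*(s-t)), and sums of them are collapsed using the identity that for every m > 1 the m distinct m-th roots of unity sum to 0, e.g. 1 + exp(2*I*pi/3) + exp(-2*I*pi/3) = 0.)
Dividing by |G| = 8 gives 0/8 = 0, matching the row-orthogonality relation <chi_3, chi_7> = [chi_3 = chi_7].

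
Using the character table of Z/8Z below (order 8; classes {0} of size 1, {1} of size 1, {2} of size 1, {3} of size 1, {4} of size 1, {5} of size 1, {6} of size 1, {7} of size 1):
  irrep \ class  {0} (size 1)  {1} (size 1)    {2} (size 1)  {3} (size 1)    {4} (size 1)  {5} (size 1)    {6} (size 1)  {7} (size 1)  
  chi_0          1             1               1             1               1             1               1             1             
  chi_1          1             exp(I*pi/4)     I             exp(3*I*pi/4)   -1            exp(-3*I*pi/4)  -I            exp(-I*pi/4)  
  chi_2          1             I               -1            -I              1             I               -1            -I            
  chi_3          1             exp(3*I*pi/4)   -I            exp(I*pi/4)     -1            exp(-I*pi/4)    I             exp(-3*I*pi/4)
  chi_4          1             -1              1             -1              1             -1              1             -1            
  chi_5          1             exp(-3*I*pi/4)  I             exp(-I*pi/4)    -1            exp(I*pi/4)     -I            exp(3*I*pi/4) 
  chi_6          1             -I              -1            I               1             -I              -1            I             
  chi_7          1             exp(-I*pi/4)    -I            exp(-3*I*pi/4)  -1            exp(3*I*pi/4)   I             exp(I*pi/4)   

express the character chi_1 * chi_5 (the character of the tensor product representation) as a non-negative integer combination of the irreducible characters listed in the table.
chi_1 tensor chi_5 = chi_6 (all other irreducibles have multiplicity 0).

Details: The character of a tensor product is the pointwise product (chi_1 * chi_5)(C) = chi_1(C) * chi_5(C):
  {0}: (1)*(1), {1}: (exp(I*pi/4))*(exp(-3*I*pi/4)), {2}: (I)*(I), {3}: (exp(3*I*pi/4))*(exp(-I*pi/4)), {4}: (-1)*(-1), {5}: (exp(-3*I*pi/4))*(exp(I*pi/4)), {6}: (-I)*(-I), {7}: (exp(-I*pi/4))*(exp(3*I*pi/4))
so (chi_1 * chi_5) takes values
  {0} -> 1, {1} -> -I, {2} -> -1, {3} -> I, {4} -> 1, {5} -> -I, {6} -> -1, {7} -> I.
Now take the inner product of this character with each irreducible chi from the table, <chi_1*chi_5, chi> = (1/8) sum_C |C| (chi_1*chi_5)(C) conj(chi(C)):
  <chi_1*chi_5, chi_0> = (1/8)[1*(1)*conj(1) + 1*(-I)*conj(1) + 1*(-1)*conj(1) + 1*(I)*conj(1) + 1*(1)*conj(1) + 1*(-I)*conj(1) + 1*(-1)*conj(1) + 1*(I)*conj(1)]
      = (1/8)[(1) + (-I) + (-1) + (I) + (1) + (-I) + (-1) + (I)] = 0/8 = 0
  <chi_1*chi_5, chi_1> = (1/8)[1*(1)*conj(1) + 1*(-I)*conj(exp(I*pi/4)) + 1*(-1)*conj(I) + 1*(I)*conj(exp(3*I*pi/4)) + 1*(1)*conj(-1) + 1*(-I)*conj(exp(-3*I*pi/4)) + 1*(-1)*conj(-I) + 1*(I)*conj(exp(-I*pi/4))]
      = (1/8)[(1) + (-exp(I*pi/4)) + (I) + (exp(-I*pi/4)) + (-1) + (-exp(-3*I*pi/4)) + (-I) + (exp(3*I*pi/4))] = 0/8 = 0
  <chi_1*chi_5, chi_2> = (1/8)[1*(1)*conj(1) + 1*(-I)*conj(I) + 1*(-1)*conj(-1) + 1*(I)*conj(-I) + 1*(1)*conj(1) + 1*(-I)*conj(I) + 1*(-1)*conj(-1) + 1*(I)*conj(-I)]
      = (1/8)[(1) + (-1) + (1) + (-1) + (1) + (-1) + (1) + (-1)] = 0/8 = 0
  <chi_1*chi_5, chi_3> = (1/8)[1*(1)*conj(1) + 1*(-I)*conj(exp(3*I*pi/4)) + 1*(-1)*conj(-I) + 1*(I)*conj(exp(I*pi/4)) + 1*(1)*conj(-1) + 1*(-I)*conj(exp(-I*pi/4)) + 1*(-1)*conj(I) + 1*(I)*conj(exp(-3*I*pi/4))]
      = (1/8)[(1) + (-exp(-I*pi/4)) + (-I) + (exp(I*pi/4)) + (-1) + (-exp(3*I*pi/4)) + (I) + (exp(-3*I*pi/4))] = 0/8 = 0
  <chi_1*chi_5, chi_4> = (1/8)[1*(1)*conj(1) + 1*(-I)*conj(-1) + 1*(-1)*conj(1) + 1*(I)*conj(-1) + 1*(1)*conj(1) + 1*(-I)*conj(-1) + 1*(-1)*conj(1) + 1*(I)*conj(-1)]
      = (1/8)[(1) + (I) + (-1) + (-I) + (1) + (I) + (-1) + (-I)] = 0/8 = 0
  <chi_1*chi_5, chi_5> = (1/8)[1*(1)*conj(1) + 1*(-I)*conj(exp(-3*I*pi/4)) + 1*(-1)*conj(I) + 1*(I)*conj(exp(-I*pi/4)) + 1*(1)*conj(-1) + 1*(-I)*conj(exp(I*pi/4)) + 1*(-1)*conj(-I) + 1*(I)*conj(exp(3*I*pi/4))]
      = (1/8)[(1) + (-exp(-3*I*pi/4)) + (I) + (exp(3*I*pi/4)) + (-1) + (-exp(I*pi/4)) + (-I) + (exp(-I*pi/4))] = 0/8 = 0
  <chi_1*chi_5, chi_6> = (1/8)[1*(1)*conj(1) + 1*(-I)*conj(-I) + 1*(-1)*conj(-1) + 1*(I)*conj(I) + 1*(1)*conj(1) + 1*(-I)*conj(-I) + 1*(-1)*conj(-1) + 1*(I)*conj(I)]
      = (1/8)[(1) + (1) + (1) + (1) + (1) + (1) + (1) + (1)] = 8/8 = 1
  <chi_1*chi_5, chi_7> = (1/8)[1*(1)*conj(1) + 1*(-I)*conj(exp(-I*pi/4)) + 1*(-1)*conj(-I) + 1*(I)*conj(exp(-3*I*pi/4)) + 1*(1)*conj(-1) + 1*(-I)*conj(exp(3*I*pi/4)) + 1*(-1)*conj(I) + 1*(I)*conj(exp(I*pi/4))]
      = (1/8)[(1) + (-exp(3*I*pi/4)) + (-I) + (exp(-3*I*pi/4)) + (-1) + (-exp(-I*pi/4)) + (I) + (exp(I*pi/4))] = 0/8 = 0
(Exp terms are combined using exp(i*s)*conj(exp(i*t)) = exp(i*(s-t)), and sums of them are collapsed using the identity that for every m > 1 the m distinct m-th roots of unity sum to 0, e.g. 1 + exp(2*I*pi/3) + exp(-2*I*pi/3) = 0.)
Hence the multiplicities are chi_6: 1. Dimension check: dim(chi_1)*dim(chi_5) = 1*1 = 1 and sum (mult * dim) = 1*1 = 1.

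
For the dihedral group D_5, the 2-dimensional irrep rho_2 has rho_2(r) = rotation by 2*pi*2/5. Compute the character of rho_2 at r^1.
chi_{rho_2}(r^1) = 2*cos(2*pi*2*1/5) = -sqrt(5)/2 - 1/2

Explanation: rho_2(r^1) is rotation by angle 2*pi*2*1/5, whose trace is 2*cos(2*pi*2*1/5) = -sqrt(5)/2 - 1/2.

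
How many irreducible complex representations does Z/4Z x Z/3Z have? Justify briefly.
12

Derivation: The number of irreducible complex representations of a finite group equals its number of conjugacy classes. Z/4Z x Z/3Z is abelian of order 12, so every element is its own conjugacy class: 12 classes, so Z/4Z x Z/3Z (order 12) has exactly 12 irreducible complex representations.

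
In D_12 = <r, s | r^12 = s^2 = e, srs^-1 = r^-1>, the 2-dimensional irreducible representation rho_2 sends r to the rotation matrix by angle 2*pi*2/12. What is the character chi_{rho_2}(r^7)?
chi_{rho_2}(r^7) = 2*cos(2*pi*2*7/12) = 1

Working: rho_2(r^7) is rotation by angle 2*pi*2*7/12, whose trace is 2*cos(2*pi*2*7/12) = 1.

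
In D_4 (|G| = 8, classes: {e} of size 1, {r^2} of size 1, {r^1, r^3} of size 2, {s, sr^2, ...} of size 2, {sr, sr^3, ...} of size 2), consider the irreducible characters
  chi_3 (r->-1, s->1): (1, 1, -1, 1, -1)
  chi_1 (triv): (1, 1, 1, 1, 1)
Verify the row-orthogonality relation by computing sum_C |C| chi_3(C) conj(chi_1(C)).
Sum = 0; so <chi_3, chi_1> = 0 (distinct irreducibles are orthogonal).

Argument: Compute term by term over conjugacy classes (|C| * chi_3(C) * conj(chi_1(C))):
  1*(1)*conj(1) + 1*(1)*conj(1) + 2*(-1)*conj(1) + 2*(1)*conj(1) + 2*(-1)*conj(1)
  = (1) + (1) + (-2) + (2) + (-2)
  = 0.
Dividing by |G| = 8 gives 0/8 = 0, matching the row-orthogonality relation <chi_3, chi_1> = [chi_3 = chi_1].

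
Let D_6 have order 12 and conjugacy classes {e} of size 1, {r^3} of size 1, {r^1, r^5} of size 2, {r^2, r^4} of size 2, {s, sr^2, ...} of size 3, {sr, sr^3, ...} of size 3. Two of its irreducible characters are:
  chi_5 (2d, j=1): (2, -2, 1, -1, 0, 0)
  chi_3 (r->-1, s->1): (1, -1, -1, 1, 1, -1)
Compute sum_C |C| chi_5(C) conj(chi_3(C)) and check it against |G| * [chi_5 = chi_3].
Sum = 0; so <chi_5, chi_3> = 0 (distinct irreducibles are orthogonal).

Explanation: Compute term by term over conjugacy classes (|C| * chi_5(C) * conj(chi_3(C))):
  1*(2)*conj(1) + 1*(-2)*conj(-1) + 2*(1)*conj(-1) + 2*(-1)*conj(1) + 3*(0)*conj(1) + 3*(0)*conj(-1)
  = (2) + (2) + (-2) + (-2) + (0) + (0)
  = 0.
Dividing by |G| = 12 gives 0/12 = 0, matching the row-orthogonality relation <chi_5, chi_3> = [chi_5 = chi_3].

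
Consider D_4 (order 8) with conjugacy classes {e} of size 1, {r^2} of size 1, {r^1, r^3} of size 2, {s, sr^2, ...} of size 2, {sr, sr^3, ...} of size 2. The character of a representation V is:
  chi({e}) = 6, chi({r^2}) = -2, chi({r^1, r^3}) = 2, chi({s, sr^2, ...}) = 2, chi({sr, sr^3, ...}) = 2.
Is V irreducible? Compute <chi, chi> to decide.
Not irreducible (reducible): <chi, chi> = 8 > 1.

Working: <chi, chi> = (1/|G|) sum_C |C| * |chi(C)|^2 = (1/8)[1*|6|^2 + 1*|-2|^2 + 2*|2|^2 + 2*|2|^2 + 2*|2|^2]
  = (1/8)[(36) + (4) + (8) + (8) + (8)] = 64/8 = 8.
A character is irreducible iff <chi, chi> = 1, so this representation is reducible.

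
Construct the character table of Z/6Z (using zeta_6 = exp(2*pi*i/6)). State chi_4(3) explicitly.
Character table of Z/6Z (irreps indexed chi_0,...,chi_5 with chi_k(m) = zeta_6^(k*m), zeta_6 = exp(2*pi*i/6)):
  irrep \ class  {0} (size 1)  {1} (size 1)    {2} (size 1)    {3} (size 1)  {4} (size 1)    {5} (size 1)  
  chi_0          1             1               1               1             1               1             
  chi_1          1             exp(I*pi/3)     exp(2*I*pi/3)   -1            exp(-2*I*pi/3)  exp(-I*pi/3)  
  chi_2          1             exp(2*I*pi/3)   exp(-2*I*pi/3)  1             exp(2*I*pi/3)   exp(-2*I*pi/3)
  chi_3          1             -1              1               -1            1               -1            
  chi_4          1             exp(-2*I*pi/3)  exp(2*I*pi/3)   1             exp(-2*I*pi/3)  exp(2*I*pi/3) 
  chi_5          1             exp(-I*pi/3)    exp(-2*I*pi/3)  -1            exp(2*I*pi/3)   exp(I*pi/3)   

Spot check: chi_4(3) = zeta_6^(4*3) = zeta_6^12 = 1.

Reasoning: Z/6Z is abelian, so all 6 irreducible complex representations are 1-dimensional. They are given by chi_k(m) = zeta_6^(k*m) for k = 0,...,5. Row orthogonality: sum_m chi_k(m) conj(chi_l(m)) = 6 * [k = l].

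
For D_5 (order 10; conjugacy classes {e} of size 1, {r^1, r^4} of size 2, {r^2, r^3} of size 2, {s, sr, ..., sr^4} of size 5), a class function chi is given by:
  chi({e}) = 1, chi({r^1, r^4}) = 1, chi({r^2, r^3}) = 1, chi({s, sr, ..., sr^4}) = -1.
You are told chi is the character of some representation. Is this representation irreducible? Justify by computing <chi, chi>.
Irreducible: <chi, chi> = 1.

Working: <chi, chi> = (1/|G|) sum_C |C| * |chi(C)|^2 = (1/10)[1*|1|^2 + 2*|1|^2 + 2*|1|^2 + 5*|-1|^2]
  = (1/10)[(1) + (2) + (2) + (5)] = 10/10 = 1.
A character is irreducible iff <chi, chi> = 1, so this representation is irreducible.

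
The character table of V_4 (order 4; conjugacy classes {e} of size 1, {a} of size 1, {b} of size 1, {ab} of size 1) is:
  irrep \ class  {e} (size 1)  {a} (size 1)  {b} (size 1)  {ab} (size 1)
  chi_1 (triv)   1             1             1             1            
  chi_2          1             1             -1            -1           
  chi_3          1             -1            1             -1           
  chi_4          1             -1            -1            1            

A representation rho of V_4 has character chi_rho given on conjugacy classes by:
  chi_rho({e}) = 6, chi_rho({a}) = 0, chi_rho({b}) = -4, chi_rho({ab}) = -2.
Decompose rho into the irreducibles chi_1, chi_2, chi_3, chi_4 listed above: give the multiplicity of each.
Multiplicities: chi_1: 0, chi_2: 3, chi_3: 1, chi_4: 2.

Solution. Use <chi_rho, chi> = (1/|G|) sum_C |C| * chi_rho(C) * conj(chi(C)) with |G| = 4 for each irreducible chi in the table:
  <chi_rho, chi_1> = (1/4)[1*(6)*conj(1) + 1*(0)*conj(1) + 1*(-4)*conj(1) + 1*(-2)*conj(1)]
      = (1/4)[(6) + (0) + (-4) + (-2)] = 0/4 = 0
  <chi_rho, chi_2> = (1/4)[1*(6)*conj(1) + 1*(0)*conj(1) + 1*(-4)*conj(-1) + 1*(-2)*conj(-1)]
      = (1/4)[(6) + (0) + (4) + (2)] = 12/4 = 3
  <chi_rho, chi_3> = (1/4)[1*(6)*conj(1) + 1*(0)*conj(-1) + 1*(-4)*conj(1) + 1*(-2)*conj(-1)]
      = (1/4)[(6) + (0) + (-4) + (2)] = 4/4 = 1
  <chi_rho, chi_4> = (1/4)[1*(6)*conj(1) + 1*(0)*conj(-1) + 1*(-4)*conj(-1) + 1*(-2)*conj(1)]
      = (1/4)[(6) + (0) + (4) + (-2)] = 8/4 = 2
Dimension check: dim(rho) = sum (mult * dim) = 0*1 + 3*1 + 1*1 + 2*1 = 6 = chi_rho(e) = 6.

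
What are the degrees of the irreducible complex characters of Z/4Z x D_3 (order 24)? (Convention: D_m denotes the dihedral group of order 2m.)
Dimensions: 1, 1, 1, 1, 1, 1, 1, 1, 2, 2, 2, 2

Details: There are 12 irreducibles (= number of conjugacy classes). Their dimensions d_i satisfy sum d_i^2 = |G| = 24: 1 + 1 + 1 + 1 + 1 + 1 + 1 + 1 + 4 + 4 + 4 + 4 = 24. (For the product with Z/4Z: each of the 4 1-dim characters of Z/4Z tensors with each irrep of D_3, giving 4 copies of each D_3-dimension.)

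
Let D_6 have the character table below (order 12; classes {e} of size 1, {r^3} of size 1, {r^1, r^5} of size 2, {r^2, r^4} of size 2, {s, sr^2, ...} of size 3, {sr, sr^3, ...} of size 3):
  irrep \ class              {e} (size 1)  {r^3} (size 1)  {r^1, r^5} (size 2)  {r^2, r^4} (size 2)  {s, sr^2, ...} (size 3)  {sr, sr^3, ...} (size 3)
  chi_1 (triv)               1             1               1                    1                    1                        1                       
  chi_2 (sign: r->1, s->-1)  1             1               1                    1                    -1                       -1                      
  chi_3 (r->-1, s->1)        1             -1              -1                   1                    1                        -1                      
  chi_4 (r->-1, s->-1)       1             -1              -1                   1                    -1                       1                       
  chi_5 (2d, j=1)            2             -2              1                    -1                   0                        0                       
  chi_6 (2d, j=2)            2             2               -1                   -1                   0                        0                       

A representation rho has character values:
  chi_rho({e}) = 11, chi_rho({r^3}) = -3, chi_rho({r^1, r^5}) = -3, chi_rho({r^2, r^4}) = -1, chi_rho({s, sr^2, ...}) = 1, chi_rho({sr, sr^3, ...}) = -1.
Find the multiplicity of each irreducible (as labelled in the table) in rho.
Multiplicities: chi_1: 0, chi_2: 0, chi_3: 2, chi_4: 1, chi_5: 2, chi_6: 2.

Argument: Use <chi_rho, chi> = (1/|G|) sum_C |C| * chi_rho(C) * conj(chi(C)) with |G| = 12 for each irreducible chi in the table:
  <chi_rho, chi_1> = (1/12)[1*(11)*conj(1) + 1*(-3)*conj(1) + 2*(-3)*conj(1) + 2*(-1)*conj(1) + 3*(1)*conj(1) + 3*(-1)*conj(1)]
      = (1/12)[(11) + (-3) + (-6) + (-2) + (3) + (-3)] = 0/12 = 0
  <chi_rho, chi_2> = (1/12)[1*(11)*conj(1) + 1*(-3)*conj(1) + 2*(-3)*conj(1) + 2*(-1)*conj(1) + 3*(1)*conj(-1) + 3*(-1)*conj(-1)]
      = (1/12)[(11) + (-3) + (-6) + (-2) + (-3) + (3)] = 0/12 = 0
  <chi_rho, chi_3> = (1/12)[1*(11)*conj(1) + 1*(-3)*conj(-1) + 2*(-3)*conj(-1) + 2*(-1)*conj(1) + 3*(1)*conj(1) + 3*(-1)*conj(-1)]
      = (1/12)[(11) + (3) + (6) + (-2) + (3) + (3)] = 24/12 = 2
  <chi_rho, chi_4> = (1/12)[1*(11)*conj(1) + 1*(-3)*conj(-1) + 2*(-3)*conj(-1) + 2*(-1)*conj(1) + 3*(1)*conj(-1) + 3*(-1)*conj(1)]
      = (1/12)[(11) + (3) + (6) + (-2) + (-3) + (-3)] = 12/12 = 1
  <chi_rho, chi_5> = (1/12)[1*(11)*conj(2) + 1*(-3)*conj(-2) + 2*(-3)*conj(1) + 2*(-1)*conj(-1) + 3*(1)*conj(0) + 3*(-1)*conj(0)]
      = (1/12)[(22) + (6) + (-6) + (2) + (0) + (0)] = 24/12 = 2
  <chi_rho, chi_6> = (1/12)[1*(11)*conj(2) + 1*(-3)*conj(2) + 2*(-3)*conj(-1) + 2*(-1)*conj(-1) + 3*(1)*conj(0) + 3*(-1)*conj(0)]
      = (1/12)[(22) + (-6) + (6) + (2) + (0) + (0)] = 24/12 = 2
Dimension check: dim(rho) = sum (mult * dim) = 0*1 + 0*1 + 2*1 + 1*1 + 2*2 + 2*2 = 11 = chi_rho(e) = 11.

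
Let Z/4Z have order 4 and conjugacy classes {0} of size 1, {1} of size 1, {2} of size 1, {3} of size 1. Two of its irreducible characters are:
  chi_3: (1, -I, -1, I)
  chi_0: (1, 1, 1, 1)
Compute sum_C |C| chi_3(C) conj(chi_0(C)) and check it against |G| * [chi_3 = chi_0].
Sum = 0; so <chi_3, chi_0> = 0 (distinct irreducibles are orthogonal).

Explanation: Compute term by term over conjugacy classes (|C| * chi_3(C) * conj(chi_0(C))):
  1*(1)*conj(1) + 1*(-I)*conj(1) + 1*(-1)*conj(1) + 1*(I)*conj(1)
  = (1) + (-I) + (-1) + (I)
  = 0.
(Exp terms are combined using exp(i*s)*conj(exp(i*t)) = exp(i*(s-t)), and sums of them are collapsed using the identity that for every m > 1 the m distinct m-th roots of unity sum to 0, e.g. 1 + exp(2*I*pi/3) + exp(-2*I*pi/3) = 0.)
Dividing by |G| = 4 gives 0/4 = 0, matching the row-orthogonality relation <chi_3, chi_0> = [chi_3 = chi_0].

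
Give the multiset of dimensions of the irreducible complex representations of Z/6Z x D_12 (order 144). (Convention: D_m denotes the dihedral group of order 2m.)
Dimensions: 1, 1, 1, 1, 1, 1, 1, 1, 1, 1, 1, 1, 1, 1, 1, 1, 1, 1, 1, 1, 1, 1, 1, 1, 2, 2, 2, 2, 2, 2, 2, 2, 2, 2, 2, 2, 2, 2, 2, 2, 2, 2, 2, 2, 2, 2, 2, 2, 2, 2, 2, 2, 2, 2

Explanation: There are 54 irreducibles (= number of conjugacy classes). Their dimensions d_i satisfy sum d_i^2 = |G| = 144: 1 + 1 + 1 + 1 + 1 + 1 + 1 + 1 + 1 + 1 + 1 + 1 + 1 + 1 + 1 + 1 + 1 + 1 + 1 + 1 + 1 + 1 + 1 + 1 + 4 + 4 + 4 + 4 + 4 + 4 + 4 + 4 + 4 + 4 + 4 + 4 + 4 + 4 + 4 + 4 + 4 + 4 + 4 + 4 + 4 + 4 + 4 + 4 + 4 + 4 + 4 + 4 + 4 + 4 = 144. (For the product with Z/6Z: each of the 6 1-dim characters of Z/6Z tensors with each irrep of D_12, giving 6 copies of each D_12-dimension.)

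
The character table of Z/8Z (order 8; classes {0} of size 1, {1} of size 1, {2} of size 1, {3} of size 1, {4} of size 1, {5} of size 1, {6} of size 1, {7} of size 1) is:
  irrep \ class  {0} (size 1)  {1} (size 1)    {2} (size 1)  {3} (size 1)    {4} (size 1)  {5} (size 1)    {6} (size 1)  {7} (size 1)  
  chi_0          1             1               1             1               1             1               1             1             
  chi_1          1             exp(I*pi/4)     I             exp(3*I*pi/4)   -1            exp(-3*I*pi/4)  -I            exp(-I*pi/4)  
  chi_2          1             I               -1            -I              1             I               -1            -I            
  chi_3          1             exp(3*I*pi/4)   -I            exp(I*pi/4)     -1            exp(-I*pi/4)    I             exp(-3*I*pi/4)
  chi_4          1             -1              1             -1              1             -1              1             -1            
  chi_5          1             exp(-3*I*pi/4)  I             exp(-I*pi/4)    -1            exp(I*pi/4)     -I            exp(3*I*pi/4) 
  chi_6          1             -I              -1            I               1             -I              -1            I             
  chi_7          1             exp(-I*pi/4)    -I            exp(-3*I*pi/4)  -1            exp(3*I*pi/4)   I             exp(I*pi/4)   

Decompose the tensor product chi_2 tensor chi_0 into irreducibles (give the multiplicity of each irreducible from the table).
chi_2 tensor chi_0 = chi_2 (all other irreducibles have multiplicity 0).

Reasoning: The character of a tensor product is the pointwise product (chi_2 * chi_0)(C) = chi_2(C) * chi_0(C):
  {0}: (1)*(1), {1}: (I)*(1), {2}: (-1)*(1), {3}: (-I)*(1), {4}: (1)*(1), {5}: (I)*(1), {6}: (-1)*(1), {7}: (-I)*(1)
so (chi_2 * chi_0) takes values
  {0} -> 1, {1} -> I, {2} -> -1, {3} -> -I, {4} -> 1, {5} -> I, {6} -> -1, {7} -> -I.
Now take the inner product of this character with each irreducible chi from the table, <chi_2*chi_0, chi> = (1/8) sum_C |C| (chi_2*chi_0)(C) conj(chi(C)):
  <chi_2*chi_0, chi_0> = (1/8)[1*(1)*conj(1) + 1*(I)*conj(1) + 1*(-1)*conj(1) + 1*(-I)*conj(1) + 1*(1)*conj(1) + 1*(I)*conj(1) + 1*(-1)*conj(1) + 1*(-I)*conj(1)]
      = (1/8)[(1) + (I) + (-1) + (-I) + (1) + (I) + (-1) + (-I)] = 0/8 = 0
  <chi_2*chi_0, chi_1> = (1/8)[1*(1)*conj(1) + 1*(I)*conj(exp(I*pi/4)) + 1*(-1)*conj(I) + 1*(-I)*conj(exp(3*I*pi/4)) + 1*(1)*conj(-1) + 1*(I)*conj(exp(-3*I*pi/4)) + 1*(-1)*conj(-I) + 1*(-I)*conj(exp(-I*pi/4))]
      = (1/8)[(1) + (exp(I*pi/4)) + (I) + (-exp(-I*pi/4)) + (-1) + (exp(-3*I*pi/4)) + (-I) + (-exp(3*I*pi/4))] = 0/8 = 0
  <chi_2*chi_0, chi_2> = (1/8)[1*(1)*conj(1) + 1*(I)*conj(I) + 1*(-1)*conj(-1) + 1*(-I)*conj(-I) + 1*(1)*conj(1) + 1*(I)*conj(I) + 1*(-1)*conj(-1) + 1*(-I)*conj(-I)]
      = (1/8)[(1) + (1) + (1) + (1) + (1) + (1) + (1) + (1)] = 8/8 = 1
  <chi_2*chi_0, chi_3> = (1/8)[1*(1)*conj(1) + 1*(I)*conj(exp(3*I*pi/4)) + 1*(-1)*conj(-I) + 1*(-I)*conj(exp(I*pi/4)) + 1*(1)*conj(-1) + 1*(I)*conj(exp(-I*pi/4)) + 1*(-1)*conj(I) + 1*(-I)*conj(exp(-3*I*pi/4))]
      = (1/8)[(1) + (exp(-I*pi/4)) + (-I) + (-exp(I*pi/4)) + (-1) + (exp(3*I*pi/4)) + (I) + (-exp(-3*I*pi/4))] = 0/8 = 0
  <chi_2*chi_0, chi_4> = (1/8)[1*(1)*conj(1) + 1*(I)*conj(-1) + 1*(-1)*conj(1) + 1*(-I)*conj(-1) + 1*(1)*conj(1) + 1*(I)*conj(-1) + 1*(-1)*conj(1) + 1*(-I)*conj(-1)]
      = (1/8)[(1) + (-I) + (-1) + (I) + (1) + (-I) + (-1) + (I)] = 0/8 = 0
  <chi_2*chi_0, chi_5> = (1/8)[1*(1)*conj(1) + 1*(I)*conj(exp(-3*I*pi/4)) + 1*(-1)*conj(I) + 1*(-I)*conj(exp(-I*pi/4)) + 1*(1)*conj(-1) + 1*(I)*conj(exp(I*pi/4)) + 1*(-1)*conj(-I) + 1*(-I)*conj(exp(3*I*pi/4))]
      = (1/8)[(1) + (exp(-3*I*pi/4)) + (I) + (-exp(3*I*pi/4)) + (-1) + (exp(I*pi/4)) + (-I) + (-exp(-I*pi/4))] = 0/8 = 0
  <chi_2*chi_0, chi_6> = (1/8)[1*(1)*conj(1) + 1*(I)*conj(-I) + 1*(-1)*conj(-1) + 1*(-I)*conj(I) + 1*(1)*conj(1) + 1*(I)*conj(-I) + 1*(-1)*conj(-1) + 1*(-I)*conj(I)]
      = (1/8)[(1) + (-1) + (1) + (-1) + (1) + (-1) + (1) + (-1)] = 0/8 = 0
  <chi_2*chi_0, chi_7> = (1/8)[1*(1)*conj(1) + 1*(I)*conj(exp(-I*pi/4)) + 1*(-1)*conj(-I) + 1*(-I)*conj(exp(-3*I*pi/4)) + 1*(1)*conj(-1) + 1*(I)*conj(exp(3*I*pi/4)) + 1*(-1)*conj(I) + 1*(-I)*conj(exp(I*pi/4))]
      = (1/8)[(1) + (exp(3*I*pi/4)) + (-I) + (-exp(-3*I*pi/4)) + (-1) + (exp(-I*pi/4)) + (I) + (-exp(I*pi/4))] = 0/8 = 0
(Exp terms are combined using exp(i*s)*conj(exp(i*t)) = exp(i*(s-t)), and sums of them are collapsed using the identity that for every m > 1 the m distinct m-th roots of unity sum to 0, e.g. 1 + exp(2*I*pi/3) + exp(-2*I*pi/3) = 0.)
Hence the multiplicities are chi_2: 1. Dimension check: dim(chi_2)*dim(chi_0) = 1*1 = 1 and sum (mult * dim) = 1*1 = 1.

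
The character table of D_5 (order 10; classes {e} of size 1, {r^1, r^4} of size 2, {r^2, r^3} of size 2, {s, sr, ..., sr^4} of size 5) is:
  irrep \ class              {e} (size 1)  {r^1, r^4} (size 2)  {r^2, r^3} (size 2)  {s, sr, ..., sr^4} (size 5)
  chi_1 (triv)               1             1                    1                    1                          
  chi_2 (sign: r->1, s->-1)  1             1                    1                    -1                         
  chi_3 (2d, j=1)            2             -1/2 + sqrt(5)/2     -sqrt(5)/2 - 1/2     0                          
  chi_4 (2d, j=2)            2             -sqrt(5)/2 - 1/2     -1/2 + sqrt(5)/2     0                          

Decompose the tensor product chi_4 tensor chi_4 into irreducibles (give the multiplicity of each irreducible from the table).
chi_4 tensor chi_4 = chi_1 + chi_2 + chi_3 (all other irreducibles have multiplicity 0).

Proof sketch: The character of a tensor product is the pointwise product (chi_4 * chi_4)(C) = chi_4(C) * chi_4(C):
  {e}: (2)*(2), {r^1, r^4}: (-sqrt(5)/2 - 1/2)*(-sqrt(5)/2 - 1/2), {r^2, r^3}: (-1/2 + sqrt(5)/2)*(-1/2 + sqrt(5)/2), {s, sr, ..., sr^4}: (0)*(0)
so (chi_4 * chi_4) takes values
  {e} -> 4, {r^1, r^4} -> sqrt(5)/2 + 3/2, {r^2, r^3} -> 3/2 - sqrt(5)/2, {s, sr, ..., sr^4} -> 0.
Now take the inner product of this character with each irreducible chi from the table, <chi_4*chi_4, chi> = (1/10) sum_C |C| (chi_4*chi_4)(C) conj(chi(C)):
  <chi_4*chi_4, chi_1> = (1/10)[1*(4)*conj(1) + 2*(sqrt(5)/2 + 3/2)*conj(1) + 2*(3/2 - sqrt(5)/2)*conj(1) + 5*(0)*conj(1)]
      = (1/10)[(4) + (sqrt(5) + 3) + (3 - sqrt(5)) + (0)] = 10/10 = 1
  <chi_4*chi_4, chi_2> = (1/10)[1*(4)*conj(1) + 2*(sqrt(5)/2 + 3/2)*conj(1) + 2*(3/2 - sqrt(5)/2)*conj(1) + 5*(0)*conj(-1)]
      = (1/10)[(4) + (sqrt(5) + 3) + (3 - sqrt(5)) + (0)] = 10/10 = 1
  <chi_4*chi_4, chi_3> = (1/10)[1*(4)*conj(2) + 2*(sqrt(5)/2 + 3/2)*conj(-1/2 + sqrt(5)/2) + 2*(3/2 - sqrt(5)/2)*conj(-sqrt(5)/2 - 1/2) + 5*(0)*conj(0)]
      = (1/10)[(8) + (1 + sqrt(5)) + (1 - sqrt(5)) + (0)] = 10/10 = 1
  <chi_4*chi_4, chi_4> = (1/10)[1*(4)*conj(2) + 2*(sqrt(5)/2 + 3/2)*conj(-sqrt(5)/2 - 1/2) + 2*(3/2 - sqrt(5)/2)*conj(-1/2 + sqrt(5)/2) + 5*(0)*conj(0)]
      = (1/10)[(8) + (-2*sqrt(5) - 4) + (-4 + 2*sqrt(5)) + (0)] = 0/10 = 0
Hence the multiplicities are chi_1: 1, chi_2: 1, chi_3: 1. Dimension check: dim(chi_4)*dim(chi_4) = 2*2 = 4 and sum (mult * dim) = 1*1 + 1*1 + 1*2 = 4.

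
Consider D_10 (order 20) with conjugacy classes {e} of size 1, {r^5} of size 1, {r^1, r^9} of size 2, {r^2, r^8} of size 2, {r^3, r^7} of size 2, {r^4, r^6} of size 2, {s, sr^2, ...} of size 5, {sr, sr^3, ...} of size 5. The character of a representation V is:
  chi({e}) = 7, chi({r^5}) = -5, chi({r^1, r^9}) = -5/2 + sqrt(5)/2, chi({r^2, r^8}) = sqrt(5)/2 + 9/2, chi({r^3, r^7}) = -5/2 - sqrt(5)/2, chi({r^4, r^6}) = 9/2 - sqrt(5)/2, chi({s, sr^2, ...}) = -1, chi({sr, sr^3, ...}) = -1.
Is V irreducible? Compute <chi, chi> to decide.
Not irreducible (reducible): <chi, chi> = 10 > 1.

Explanation: <chi, chi> = (1/|G|) sum_C |C| * |chi(C)|^2 = (1/20)[1*|7|^2 + 1*|-5|^2 + 2*|-5/2 + sqrt(5)/2|^2 + 2*|sqrt(5)/2 + 9/2|^2 + 2*|-5/2 - sqrt(5)/2|^2 + 2*|9/2 - sqrt(5)/2|^2 + 5*|-1|^2 + 5*|-1|^2]
  = (1/20)[(49) + (25) + (15 - 5*sqrt(5)) + (9*sqrt(5) + 43) + (5*sqrt(5) + 15) + (43 - 9*sqrt(5)) + (5) + (5)] = 200/20 = 10.
A character is irreducible iff <chi, chi> = 1, so this representation is reducible.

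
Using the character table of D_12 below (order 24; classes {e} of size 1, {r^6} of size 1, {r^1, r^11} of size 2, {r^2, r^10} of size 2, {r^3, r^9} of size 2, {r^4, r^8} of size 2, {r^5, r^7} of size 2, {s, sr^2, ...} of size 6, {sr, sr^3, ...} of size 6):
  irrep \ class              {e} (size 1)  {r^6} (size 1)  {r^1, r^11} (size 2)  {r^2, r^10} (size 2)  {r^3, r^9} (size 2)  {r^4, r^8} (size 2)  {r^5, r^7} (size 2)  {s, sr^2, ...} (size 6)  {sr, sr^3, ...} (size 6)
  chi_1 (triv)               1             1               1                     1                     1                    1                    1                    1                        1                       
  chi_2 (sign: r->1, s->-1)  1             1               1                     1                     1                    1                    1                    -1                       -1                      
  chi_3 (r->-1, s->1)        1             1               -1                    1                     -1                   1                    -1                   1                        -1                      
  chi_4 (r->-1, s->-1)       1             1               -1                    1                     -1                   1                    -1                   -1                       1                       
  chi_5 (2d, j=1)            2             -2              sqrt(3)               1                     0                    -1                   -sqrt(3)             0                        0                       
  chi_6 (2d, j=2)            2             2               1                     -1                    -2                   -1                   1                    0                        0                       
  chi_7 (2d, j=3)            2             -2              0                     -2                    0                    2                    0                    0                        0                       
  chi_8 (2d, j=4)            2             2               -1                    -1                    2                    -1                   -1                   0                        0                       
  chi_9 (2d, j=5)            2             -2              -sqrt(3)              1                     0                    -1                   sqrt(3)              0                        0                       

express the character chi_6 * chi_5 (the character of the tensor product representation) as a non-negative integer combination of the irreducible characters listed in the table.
chi_6 tensor chi_5 = chi_5 + chi_7 (all other irreducibles have multiplicity 0).

Explanation: The character of a tensor product is the pointwise product (chi_6 * chi_5)(C) = chi_6(C) * chi_5(C):
  {e}: (2)*(2), {r^6}: (2)*(-2), {r^1, r^11}: (1)*(sqrt(3)), {r^2, r^10}: (-1)*(1), {r^3, r^9}: (-2)*(0), {r^4, r^8}: (-1)*(-1), {r^5, r^7}: (1)*(-sqrt(3)), {s, sr^2, ...}: (0)*(0), {sr, sr^3, ...}: (0)*(0)
so (chi_6 * chi_5) takes values
  {e} -> 4, {r^6} -> -4, {r^1, r^11} -> sqrt(3), {r^2, r^10} -> -1, {r^3, r^9} -> 0, {r^4, r^8} -> 1, {r^5, r^7} -> -sqrt(3), {s, sr^2, ...} -> 0, {sr, sr^3, ...} -> 0.
Now take the inner product of this character with each irreducible chi from the table, <chi_6*chi_5, chi> = (1/24) sum_C |C| (chi_6*chi_5)(C) conj(chi(C)):
  <chi_6*chi_5, chi_1> = (1/24)[1*(4)*conj(1) + 1*(-4)*conj(1) + 2*(sqrt(3))*conj(1) + 2*(-1)*conj(1) + 2*(0)*conj(1) + 2*(1)*conj(1) + 2*(-sqrt(3))*conj(1) + 6*(0)*conj(1) + 6*(0)*conj(1)]
      = (1/24)[(4) + (-4) + (2*sqrt(3)) + (-2) + (0) + (2) + (-2*sqrt(3)) + (0) + (0)] = 0/24 = 0
  <chi_6*chi_5, chi_2> = (1/24)[1*(4)*conj(1) + 1*(-4)*conj(1) + 2*(sqrt(3))*conj(1) + 2*(-1)*conj(1) + 2*(0)*conj(1) + 2*(1)*conj(1) + 2*(-sqrt(3))*conj(1) + 6*(0)*conj(-1) + 6*(0)*conj(-1)]
      = (1/24)[(4) + (-4) + (2*sqrt(3)) + (-2) + (0) + (2) + (-2*sqrt(3)) + (0) + (0)] = 0/24 = 0
  <chi_6*chi_5, chi_3> = (1/24)[1*(4)*conj(1) + 1*(-4)*conj(1) + 2*(sqrt(3))*conj(-1) + 2*(-1)*conj(1) + 2*(0)*conj(-1) + 2*(1)*conj(1) + 2*(-sqrt(3))*conj(-1) + 6*(0)*conj(1) + 6*(0)*conj(-1)]
      = (1/24)[(4) + (-4) + (-2*sqrt(3)) + (-2) + (0) + (2) + (2*sqrt(3)) + (0) + (0)] = 0/24 = 0
  <chi_6*chi_5, chi_4> = (1/24)[1*(4)*conj(1) + 1*(-4)*conj(1) + 2*(sqrt(3))*conj(-1) + 2*(-1)*conj(1) + 2*(0)*conj(-1) + 2*(1)*conj(1) + 2*(-sqrt(3))*conj(-1) + 6*(0)*conj(-1) + 6*(0)*conj(1)]
      = (1/24)[(4) + (-4) + (-2*sqrt(3)) + (-2) + (0) + (2) + (2*sqrt(3)) + (0) + (0)] = 0/24 = 0
  <chi_6*chi_5, chi_5> = (1/24)[1*(4)*conj(2) + 1*(-4)*conj(-2) + 2*(sqrt(3))*conj(sqrt(3)) + 2*(-1)*conj(1) + 2*(0)*conj(0) + 2*(1)*conj(-1) + 2*(-sqrt(3))*conj(-sqrt(3)) + 6*(0)*conj(0) + 6*(0)*conj(0)]
      = (1/24)[(8) + (8) + (6) + (-2) + (0) + (-2) + (6) + (0) + (0)] = 24/24 = 1
  <chi_6*chi_5, chi_6> = (1/24)[1*(4)*conj(2) + 1*(-4)*conj(2) + 2*(sqrt(3))*conj(1) + 2*(-1)*conj(-1) + 2*(0)*conj(-2) + 2*(1)*conj(-1) + 2*(-sqrt(3))*conj(1) + 6*(0)*conj(0) + 6*(0)*conj(0)]
      = (1/24)[(8) + (-8) + (2*sqrt(3)) + (2) + (0) + (-2) + (-2*sqrt(3)) + (0) + (0)] = 0/24 = 0
  <chi_6*chi_5, chi_7> = (1/24)[1*(4)*conj(2) + 1*(-4)*conj(-2) + 2*(sqrt(3))*conj(0) + 2*(-1)*conj(-2) + 2*(0)*conj(0) + 2*(1)*conj(2) + 2*(-sqrt(3))*conj(0) + 6*(0)*conj(0) + 6*(0)*conj(0)]
      = (1/24)[(8) + (8) + (0) + (4) + (0) + (4) + (0) + (0) + (0)] = 24/24 = 1
  <chi_6*chi_5, chi_8> = (1/24)[1*(4)*conj(2) + 1*(-4)*conj(2) + 2*(sqrt(3))*conj(-1) + 2*(-1)*conj(-1) + 2*(0)*conj(2) + 2*(1)*conj(-1) + 2*(-sqrt(3))*conj(-1) + 6*(0)*conj(0) + 6*(0)*conj(0)]
      = (1/24)[(8) + (-8) + (-2*sqrt(3)) + (2) + (0) + (-2) + (2*sqrt(3)) + (0) + (0)] = 0/24 = 0
  <chi_6*chi_5, chi_9> = (1/24)[1*(4)*conj(2) + 1*(-4)*conj(-2) + 2*(sqrt(3))*conj(-sqrt(3)) + 2*(-1)*conj(1) + 2*(0)*conj(0) + 2*(1)*conj(-1) + 2*(-sqrt(3))*conj(sqrt(3)) + 6*(0)*conj(0) + 6*(0)*conj(0)]
      = (1/24)[(8) + (8) + (-6) + (-2) + (0) + (-2) + (-6) + (0) + (0)] = 0/24 = 0
Hence the multiplicities are chi_5: 1, chi_7: 1. Dimension check: dim(chi_6)*dim(chi_5) = 2*2 = 4 and sum (mult * dim) = 1*2 + 1*2 = 4.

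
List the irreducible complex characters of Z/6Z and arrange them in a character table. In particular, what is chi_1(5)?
Character table of Z/6Z (irreps indexed chi_0,...,chi_5 with chi_k(m) = zeta_6^(k*m), zeta_6 = exp(2*pi*i/6)):
  irrep \ class  {0} (size 1)  {1} (size 1)    {2} (size 1)    {3} (size 1)  {4} (size 1)    {5} (size 1)  
  chi_0          1             1               1               1             1               1             
  chi_1          1             exp(I*pi/3)     exp(2*I*pi/3)   -1            exp(-2*I*pi/3)  exp(-I*pi/3)  
  chi_2          1             exp(2*I*pi/3)   exp(-2*I*pi/3)  1             exp(2*I*pi/3)   exp(-2*I*pi/3)
  chi_3          1             -1              1               -1            1               -1            
  chi_4          1             exp(-2*I*pi/3)  exp(2*I*pi/3)   1             exp(-2*I*pi/3)  exp(2*I*pi/3) 
  chi_5          1             exp(-I*pi/3)    exp(-2*I*pi/3)  -1            exp(2*I*pi/3)   exp(I*pi/3)   

Spot check: chi_1(5) = zeta_6^(1*5) = zeta_6^5 = exp(-I*pi/3).

Derivation: Z/6Z is abelian, so all 6 irreducible complex representations are 1-dimensional. They are given by chi_k(m) = zeta_6^(k*m) for k = 0,...,5. Row orthogonality: sum_m chi_k(m) conj(chi_l(m)) = 6 * [k = l].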